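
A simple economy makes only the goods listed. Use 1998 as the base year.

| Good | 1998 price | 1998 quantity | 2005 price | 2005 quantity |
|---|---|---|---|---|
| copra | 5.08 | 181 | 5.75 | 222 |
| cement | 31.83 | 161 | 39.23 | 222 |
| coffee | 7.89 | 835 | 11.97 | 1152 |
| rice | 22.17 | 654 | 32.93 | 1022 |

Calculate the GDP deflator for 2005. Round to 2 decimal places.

Nominal GDP 2005 = 5.75·222 + 39.23·222 + 11.97·1152 + 32.93·1022 = 57429.46.
Real GDP 2005 (at 1998 prices) = 5.08·222 + 31.83·222 + 7.89·1152 + 22.17·1022 = 39941.04.
Deflator = Nominal/Real × 100 = 57429.46/39941.04 × 100 = 143.786.

143.79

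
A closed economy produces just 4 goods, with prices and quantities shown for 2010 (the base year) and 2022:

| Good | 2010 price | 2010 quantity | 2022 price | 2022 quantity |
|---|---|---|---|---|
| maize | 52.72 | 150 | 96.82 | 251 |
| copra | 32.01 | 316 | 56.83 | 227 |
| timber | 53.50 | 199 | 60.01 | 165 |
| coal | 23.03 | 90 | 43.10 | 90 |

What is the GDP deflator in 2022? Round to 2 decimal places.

162.37

Nominal GDP 2022 = 96.82·251 + 56.83·227 + 60.01·165 + 43.10·90 = 50982.88.
Real GDP 2022 (at 2010 prices) = 52.72·251 + 32.01·227 + 53.50·165 + 23.03·90 = 31399.19.
Deflator = Nominal/Real × 100 = 50982.88/31399.19 × 100 = 162.370.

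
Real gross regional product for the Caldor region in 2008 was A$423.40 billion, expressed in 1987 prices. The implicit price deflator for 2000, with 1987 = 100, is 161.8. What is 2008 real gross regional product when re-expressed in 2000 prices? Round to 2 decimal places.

A$685.06 billion

Real gross regional product in 2000 prices = Real gross regional product in 1987 prices × (P_2000/P_1987) = 423.40 × 1.618 = 685.06.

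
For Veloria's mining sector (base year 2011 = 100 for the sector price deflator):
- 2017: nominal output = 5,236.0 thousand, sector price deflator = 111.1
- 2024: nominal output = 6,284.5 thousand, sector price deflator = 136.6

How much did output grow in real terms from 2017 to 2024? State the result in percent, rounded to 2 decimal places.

Deflate each year: 2017 → 5236.0/1.111 = 4712.87; 2024 → 6284.5/1.366 = 4600.66.
So real output changed by 4600.66/4712.87 − 1 = -0.0238, i.e. -2.38%.

-2.38%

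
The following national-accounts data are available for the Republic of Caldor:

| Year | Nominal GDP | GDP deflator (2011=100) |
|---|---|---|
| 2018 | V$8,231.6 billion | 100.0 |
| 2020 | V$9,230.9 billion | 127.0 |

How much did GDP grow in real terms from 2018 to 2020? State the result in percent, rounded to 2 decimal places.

Deflate each year: 2018 → 8231.6/1.000 = 8231.60; 2020 → 9230.9/1.270 = 7268.43.
So real GDP changed by 7268.43/8231.60 − 1 = -0.1170, i.e. -11.70%.

-11.70%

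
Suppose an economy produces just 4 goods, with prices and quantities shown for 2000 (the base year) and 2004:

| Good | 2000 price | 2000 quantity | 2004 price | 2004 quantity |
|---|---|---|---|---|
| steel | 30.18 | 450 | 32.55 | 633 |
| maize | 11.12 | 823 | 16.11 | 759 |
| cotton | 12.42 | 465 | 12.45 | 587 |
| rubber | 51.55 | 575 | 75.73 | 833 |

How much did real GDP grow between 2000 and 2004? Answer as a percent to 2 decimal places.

33.75%

Real GDP 2000 = Nominal GDP 2000 = 30.18·450 + 11.12·823 + 12.42·465 + 51.55·575 = 58149.31.
Real GDP 2004 (at 2000 prices) = 30.18·633 + 11.12·759 + 12.42·587 + 51.55·833 = 77775.71.
Real growth = 77775.71/58149.31 − 1 = 0.3375.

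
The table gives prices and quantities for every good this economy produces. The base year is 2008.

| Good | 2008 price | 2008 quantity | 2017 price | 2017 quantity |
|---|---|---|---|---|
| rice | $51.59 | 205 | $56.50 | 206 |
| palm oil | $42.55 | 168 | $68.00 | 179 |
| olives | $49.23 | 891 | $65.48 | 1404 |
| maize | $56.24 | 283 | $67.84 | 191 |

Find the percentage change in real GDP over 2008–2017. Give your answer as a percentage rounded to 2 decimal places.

26.58%

Real GDP 2008 = Nominal GDP 2008 = 51.59·205 + 42.55·168 + 49.23·891 + 56.24·283 = 77504.20.
Real GDP 2017 (at 2008 prices) = 51.59·206 + 42.55·179 + 49.23·1404 + 56.24·191 = 98104.75.
Real growth = 98104.75/77504.20 − 1 = 0.2658.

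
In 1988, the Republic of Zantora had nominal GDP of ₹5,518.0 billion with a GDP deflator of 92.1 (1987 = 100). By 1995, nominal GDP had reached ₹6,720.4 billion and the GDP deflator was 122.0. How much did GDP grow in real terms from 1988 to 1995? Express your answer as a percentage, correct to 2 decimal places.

Real GDP 1988 = 5518.0 / 0.921 = 5991.31.
Real GDP 1995 = 6720.4 / 1.220 = 5508.52.
Real growth = 5508.52 / 5991.31 − 1 = -0.0806.

-8.06%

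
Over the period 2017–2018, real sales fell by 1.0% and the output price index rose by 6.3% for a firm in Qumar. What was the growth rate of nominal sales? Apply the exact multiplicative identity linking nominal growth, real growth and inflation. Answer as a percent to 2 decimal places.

(1 + g_nom) = (1 + g_real)(1 + π) = 0.9900 × 1.0630 = 1.05237.

5.24%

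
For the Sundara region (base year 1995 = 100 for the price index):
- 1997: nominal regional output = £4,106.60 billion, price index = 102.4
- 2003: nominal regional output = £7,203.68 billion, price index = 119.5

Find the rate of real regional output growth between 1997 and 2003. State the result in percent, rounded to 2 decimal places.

Deflate each year: 1997 → 4106.60/1.024 = 4010.35; 2003 → 7203.68/1.195 = 6028.18.
So real regional output changed by 6028.18/4010.35 − 1 = 0.5032, i.e. 50.32%.

50.32%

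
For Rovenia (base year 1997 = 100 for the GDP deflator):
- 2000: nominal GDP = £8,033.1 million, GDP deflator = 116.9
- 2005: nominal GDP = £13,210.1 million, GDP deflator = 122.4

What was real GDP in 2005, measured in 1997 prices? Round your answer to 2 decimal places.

Real GDP = Nominal / (GDP deflator/100) = 13210.1 / 1.224 = 10792.57.

£10,792.57 million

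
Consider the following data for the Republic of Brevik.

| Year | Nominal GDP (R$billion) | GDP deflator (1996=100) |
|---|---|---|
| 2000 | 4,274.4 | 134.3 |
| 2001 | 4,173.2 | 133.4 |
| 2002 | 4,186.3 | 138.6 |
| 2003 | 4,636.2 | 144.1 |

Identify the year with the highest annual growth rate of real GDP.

2001: real = 4173.2/1.334 = 3128.34; growth vs 2000 (3182.73) = -1.71%.
2002: real = 4186.3/1.386 = 3020.42; growth vs 2001 (3128.34) = -3.45%.
2003: real = 4636.2/1.441 = 3217.35; growth vs 2002 (3020.42) = 6.52%.

2003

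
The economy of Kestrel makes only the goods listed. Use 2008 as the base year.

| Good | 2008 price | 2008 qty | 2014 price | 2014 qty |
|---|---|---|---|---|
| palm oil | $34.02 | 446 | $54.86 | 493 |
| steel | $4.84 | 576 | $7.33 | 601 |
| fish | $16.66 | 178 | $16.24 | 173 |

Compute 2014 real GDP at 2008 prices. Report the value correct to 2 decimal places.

$22562.88

Real GDP 2014 = Σ (p_2008 × q_2014) = 34.02·493 + 4.84·601 + 16.66·173 = 22562.88.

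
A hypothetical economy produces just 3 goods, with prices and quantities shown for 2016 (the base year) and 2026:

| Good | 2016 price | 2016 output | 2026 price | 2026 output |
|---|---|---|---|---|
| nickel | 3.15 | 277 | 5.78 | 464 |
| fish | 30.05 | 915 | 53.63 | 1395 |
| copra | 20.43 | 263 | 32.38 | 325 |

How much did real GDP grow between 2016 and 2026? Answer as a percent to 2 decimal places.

Real GDP 2016 = Nominal GDP 2016 = 3.15·277 + 30.05·915 + 20.43·263 = 33741.39.
Real GDP 2026 (at 2016 prices) = 3.15·464 + 30.05·1395 + 20.43·325 = 50021.10.
Real growth = 50021.10/33741.39 − 1 = 0.4825.

48.25%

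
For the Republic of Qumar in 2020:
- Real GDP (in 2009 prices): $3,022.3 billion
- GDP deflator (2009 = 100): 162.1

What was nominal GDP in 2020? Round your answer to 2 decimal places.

Nominal GDP = Real × (GDP deflator/100) = 3022.3 × 1.621 = 4899.15.

$4,899.15 billion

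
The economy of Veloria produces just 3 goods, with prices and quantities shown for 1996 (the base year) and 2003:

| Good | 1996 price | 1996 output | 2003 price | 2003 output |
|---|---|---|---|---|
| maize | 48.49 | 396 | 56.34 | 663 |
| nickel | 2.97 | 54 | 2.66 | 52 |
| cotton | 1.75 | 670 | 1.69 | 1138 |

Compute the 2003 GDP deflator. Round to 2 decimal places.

114.93

Nominal GDP 2003 = 56.34·663 + 2.66·52 + 1.69·1138 = 39414.96.
Real GDP 2003 (at 1996 prices) = 48.49·663 + 2.97·52 + 1.75·1138 = 34294.81.
Deflator = Nominal/Real × 100 = 39414.96/34294.81 × 100 = 114.930.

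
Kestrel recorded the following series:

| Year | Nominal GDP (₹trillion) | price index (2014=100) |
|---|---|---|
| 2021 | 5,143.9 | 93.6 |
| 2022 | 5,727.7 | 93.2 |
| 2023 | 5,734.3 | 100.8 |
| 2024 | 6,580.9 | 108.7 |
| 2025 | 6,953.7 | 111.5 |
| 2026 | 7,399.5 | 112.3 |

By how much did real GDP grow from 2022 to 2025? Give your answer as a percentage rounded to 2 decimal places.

Real GDP 2022 = 5727.7/0.932 = 6145.60.
Real GDP 2025 = 6953.7/1.115 = 6236.50.
Change = 6236.50/6145.60 − 1 = 0.0148.

1.48%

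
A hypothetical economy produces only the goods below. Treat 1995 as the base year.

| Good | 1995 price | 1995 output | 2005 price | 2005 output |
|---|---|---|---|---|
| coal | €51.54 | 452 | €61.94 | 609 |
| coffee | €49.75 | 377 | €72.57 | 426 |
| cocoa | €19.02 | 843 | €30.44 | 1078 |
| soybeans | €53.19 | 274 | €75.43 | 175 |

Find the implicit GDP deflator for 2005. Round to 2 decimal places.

Nominal GDP 2005 = 61.94·609 + 72.57·426 + 30.44·1078 + 75.43·175 = 114650.85.
Real GDP 2005 (at 1995 prices) = 51.54·609 + 49.75·426 + 19.02·1078 + 53.19·175 = 82393.17.
Deflator = Nominal/Real × 100 = 114650.85/82393.17 × 100 = 139.151.

139.15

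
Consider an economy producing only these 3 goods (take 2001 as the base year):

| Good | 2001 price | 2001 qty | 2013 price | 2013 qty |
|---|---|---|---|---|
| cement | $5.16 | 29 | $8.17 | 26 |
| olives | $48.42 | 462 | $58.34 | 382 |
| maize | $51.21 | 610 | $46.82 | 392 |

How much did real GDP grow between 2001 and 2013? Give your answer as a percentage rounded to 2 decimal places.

-28.00%

Real GDP 2001 = Nominal GDP 2001 = 5.16·29 + 48.42·462 + 51.21·610 = 53757.78.
Real GDP 2013 (at 2001 prices) = 5.16·26 + 48.42·382 + 51.21·392 = 38704.92.
Real growth = 38704.92/53757.78 − 1 = -0.2800.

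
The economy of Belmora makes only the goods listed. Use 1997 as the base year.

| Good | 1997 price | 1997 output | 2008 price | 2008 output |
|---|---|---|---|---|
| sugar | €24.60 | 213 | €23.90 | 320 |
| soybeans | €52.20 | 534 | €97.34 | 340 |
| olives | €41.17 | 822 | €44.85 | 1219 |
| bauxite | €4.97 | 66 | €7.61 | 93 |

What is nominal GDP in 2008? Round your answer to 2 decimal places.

€96123.48

Nominal GDP 2008 = Σ (p_2008 × q_2008) = 23.90·320 + 97.34·340 + 44.85·1219 + 7.61·93 = 96123.48.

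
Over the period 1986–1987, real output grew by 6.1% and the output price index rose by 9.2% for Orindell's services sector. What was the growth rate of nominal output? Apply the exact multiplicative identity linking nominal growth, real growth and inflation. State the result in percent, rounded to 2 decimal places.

15.86%

(1 + g_nom) = (1 + g_real)(1 + π) = 1.0610 × 1.0920 = 1.15861.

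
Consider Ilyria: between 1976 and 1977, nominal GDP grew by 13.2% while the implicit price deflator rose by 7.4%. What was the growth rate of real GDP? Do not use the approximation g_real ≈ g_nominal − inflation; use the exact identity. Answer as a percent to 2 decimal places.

5.40%

(1 + g_nom) = (1 + g_real)(1 + π), so g_real = 1.1320 / 1.0740 − 1 = 0.05400.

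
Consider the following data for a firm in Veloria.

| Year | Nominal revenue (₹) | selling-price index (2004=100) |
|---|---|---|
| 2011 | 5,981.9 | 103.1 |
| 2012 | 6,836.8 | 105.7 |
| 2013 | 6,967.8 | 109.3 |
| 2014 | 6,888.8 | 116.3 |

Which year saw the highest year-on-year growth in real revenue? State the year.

2012: real = 6836.8/1.057 = 6468.12; growth vs 2011 (5802.04) = 11.48%.
2013: real = 6967.8/1.093 = 6374.93; growth vs 2012 (6468.12) = -1.44%.
2014: real = 6888.8/1.163 = 5923.30; growth vs 2013 (6374.93) = -7.08%.

2012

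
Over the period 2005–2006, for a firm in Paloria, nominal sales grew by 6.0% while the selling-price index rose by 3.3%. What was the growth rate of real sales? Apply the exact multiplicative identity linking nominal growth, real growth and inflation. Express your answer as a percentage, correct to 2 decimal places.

2.61%

(1 + g_nom) = (1 + g_real)(1 + π), so g_real = 1.0600 / 1.0330 − 1 = 0.02614.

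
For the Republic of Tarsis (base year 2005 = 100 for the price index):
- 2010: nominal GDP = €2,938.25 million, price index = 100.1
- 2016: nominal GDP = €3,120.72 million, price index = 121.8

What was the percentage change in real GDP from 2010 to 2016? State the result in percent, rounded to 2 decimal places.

Real GDP 2010 = 2938.25 / 1.001 = 2935.31.
Real GDP 2016 = 3120.72 / 1.218 = 2562.17.
Real growth = 2562.17 / 2935.31 − 1 = -0.1271.

-12.71%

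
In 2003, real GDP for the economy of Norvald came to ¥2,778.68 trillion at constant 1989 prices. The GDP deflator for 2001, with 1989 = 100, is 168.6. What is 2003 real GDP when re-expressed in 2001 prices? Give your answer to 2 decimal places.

¥4,684.85 trillion

Real GDP in 2001 prices = Real GDP in 1989 prices × (P_2001/P_1989) = 2778.68 × 1.686 = 4684.85.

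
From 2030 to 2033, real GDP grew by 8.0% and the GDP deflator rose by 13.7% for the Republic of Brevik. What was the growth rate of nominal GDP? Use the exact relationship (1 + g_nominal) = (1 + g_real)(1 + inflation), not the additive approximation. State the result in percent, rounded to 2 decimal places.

22.80%

(1 + g_nom) = (1 + g_real)(1 + π) = 1.0800 × 1.1370 = 1.22796.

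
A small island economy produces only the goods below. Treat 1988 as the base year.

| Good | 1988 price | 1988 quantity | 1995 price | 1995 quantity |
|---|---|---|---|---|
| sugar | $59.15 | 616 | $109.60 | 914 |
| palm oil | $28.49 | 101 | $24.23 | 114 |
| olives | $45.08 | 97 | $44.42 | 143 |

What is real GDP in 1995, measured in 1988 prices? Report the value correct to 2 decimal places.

Real GDP 1995 = Σ (p_1988 × q_1995) = 59.15·914 + 28.49·114 + 45.08·143 = 63757.40.

$63757.40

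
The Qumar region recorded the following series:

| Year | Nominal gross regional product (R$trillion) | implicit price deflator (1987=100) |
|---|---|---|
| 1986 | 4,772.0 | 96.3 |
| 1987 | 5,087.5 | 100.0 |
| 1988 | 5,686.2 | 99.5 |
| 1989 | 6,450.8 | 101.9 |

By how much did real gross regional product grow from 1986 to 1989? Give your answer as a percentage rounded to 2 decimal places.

Real gross regional product 1986 = 4772.0/0.963 = 4955.35.
Real gross regional product 1989 = 6450.8/1.019 = 6330.52.
Change = 6330.52/4955.35 − 1 = 0.2775.

27.75%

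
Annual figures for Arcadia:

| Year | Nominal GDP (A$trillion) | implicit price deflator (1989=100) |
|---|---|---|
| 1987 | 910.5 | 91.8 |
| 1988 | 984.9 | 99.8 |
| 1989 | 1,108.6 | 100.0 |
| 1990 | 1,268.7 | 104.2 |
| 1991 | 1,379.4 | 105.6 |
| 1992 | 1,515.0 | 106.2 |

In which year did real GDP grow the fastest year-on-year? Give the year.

1989

1988: real = 984.9/0.998 = 986.87; growth vs 1987 (991.83) = -0.50%.
1989: real = 1108.6/1.000 = 1108.60; growth vs 1988 (986.87) = 12.33%.
1990: real = 1268.7/1.042 = 1217.56; growth vs 1989 (1108.60) = 9.83%.
1991: real = 1379.4/1.056 = 1306.25; growth vs 1990 (1217.56) = 7.28%.
1992: real = 1515.0/1.062 = 1426.55; growth vs 1991 (1306.25) = 9.21%.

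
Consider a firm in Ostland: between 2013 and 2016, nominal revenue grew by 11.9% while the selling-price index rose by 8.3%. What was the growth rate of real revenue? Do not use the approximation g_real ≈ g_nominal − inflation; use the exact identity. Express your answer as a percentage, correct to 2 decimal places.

3.32%

(1 + g_nom) = (1 + g_real)(1 + π), so g_real = 1.1190 / 1.0830 − 1 = 0.03324.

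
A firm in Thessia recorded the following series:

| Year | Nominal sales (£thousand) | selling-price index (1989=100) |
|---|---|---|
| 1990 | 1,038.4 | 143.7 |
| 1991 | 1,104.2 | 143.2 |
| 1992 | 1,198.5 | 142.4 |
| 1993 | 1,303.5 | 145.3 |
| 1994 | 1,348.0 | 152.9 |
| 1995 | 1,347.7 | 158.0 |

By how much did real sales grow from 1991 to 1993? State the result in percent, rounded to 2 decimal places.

Real sales 1991 = 1104.2/1.432 = 771.09.
Real sales 1993 = 1303.5/1.453 = 897.11.
Change = 897.11/771.09 − 1 = 0.1634.

16.34%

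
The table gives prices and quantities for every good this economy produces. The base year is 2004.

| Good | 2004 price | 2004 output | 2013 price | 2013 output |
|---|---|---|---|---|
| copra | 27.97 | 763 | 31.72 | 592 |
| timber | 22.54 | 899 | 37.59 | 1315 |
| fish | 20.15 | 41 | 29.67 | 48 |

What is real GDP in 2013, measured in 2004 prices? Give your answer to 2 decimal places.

Real GDP 2013 = Σ (p_2004 × q_2013) = 27.97·592 + 22.54·1315 + 20.15·48 = 47165.54.

47165.54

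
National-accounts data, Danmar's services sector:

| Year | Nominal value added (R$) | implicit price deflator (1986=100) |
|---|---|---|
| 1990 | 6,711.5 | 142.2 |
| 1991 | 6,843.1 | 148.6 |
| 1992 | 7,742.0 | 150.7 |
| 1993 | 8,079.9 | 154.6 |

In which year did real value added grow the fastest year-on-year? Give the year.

1991: real = 6843.1/1.486 = 4605.05; growth vs 1990 (4719.76) = -2.43%.
1992: real = 7742.0/1.507 = 5137.36; growth vs 1991 (4605.05) = 11.56%.
1993: real = 8079.9/1.546 = 5226.33; growth vs 1992 (5137.36) = 1.73%.

1992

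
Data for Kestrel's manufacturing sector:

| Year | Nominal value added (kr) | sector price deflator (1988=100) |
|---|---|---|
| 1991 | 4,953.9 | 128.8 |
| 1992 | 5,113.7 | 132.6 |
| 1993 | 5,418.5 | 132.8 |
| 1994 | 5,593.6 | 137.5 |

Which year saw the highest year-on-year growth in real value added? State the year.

1993

1992: real = 5113.7/1.326 = 3856.49; growth vs 1991 (3846.20) = 0.27%.
1993: real = 5418.5/1.328 = 4080.20; growth vs 1992 (3856.49) = 5.80%.
1994: real = 5593.6/1.375 = 4068.07; growth vs 1993 (4080.20) = -0.30%.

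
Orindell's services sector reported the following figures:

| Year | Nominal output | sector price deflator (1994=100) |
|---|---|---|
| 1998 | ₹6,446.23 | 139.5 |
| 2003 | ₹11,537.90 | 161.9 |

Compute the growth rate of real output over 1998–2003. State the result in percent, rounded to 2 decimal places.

54.22%

Deflate each year: 1998 → 6446.23/1.395 = 4620.95; 2003 → 11537.90/1.619 = 7126.56.
So real output changed by 7126.56/4620.95 − 1 = 0.5422, i.e. 54.22%.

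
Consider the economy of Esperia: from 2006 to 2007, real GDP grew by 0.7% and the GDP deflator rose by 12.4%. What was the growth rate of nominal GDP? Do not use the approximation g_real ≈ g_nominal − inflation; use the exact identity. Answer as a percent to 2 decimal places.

13.19%

(1 + g_nom) = (1 + g_real)(1 + π) = 1.0070 × 1.1240 = 1.13187.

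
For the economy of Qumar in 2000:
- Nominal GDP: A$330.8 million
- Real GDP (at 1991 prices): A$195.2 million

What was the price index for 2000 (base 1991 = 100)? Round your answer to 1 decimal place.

169.5

price index = (Nominal / Real) × 100 = 330.8 / 195.2 × 100 = 169.47.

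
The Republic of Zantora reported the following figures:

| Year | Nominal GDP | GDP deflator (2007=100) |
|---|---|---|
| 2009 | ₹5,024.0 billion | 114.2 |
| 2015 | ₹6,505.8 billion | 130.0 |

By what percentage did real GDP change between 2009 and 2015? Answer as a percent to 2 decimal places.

13.76%

Deflate each year: 2009 → 5024.0/1.142 = 4399.30; 2015 → 6505.8/1.300 = 5004.46.
So real GDP changed by 5004.46/4399.30 − 1 = 0.1376, i.e. 13.76%.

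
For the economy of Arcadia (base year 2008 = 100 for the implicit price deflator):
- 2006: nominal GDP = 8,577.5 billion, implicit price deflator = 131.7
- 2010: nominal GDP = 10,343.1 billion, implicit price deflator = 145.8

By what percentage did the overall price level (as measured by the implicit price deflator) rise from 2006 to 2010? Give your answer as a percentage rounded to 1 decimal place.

Price-level change = 145.8 / 131.7 − 1 = 0.1071.

10.7%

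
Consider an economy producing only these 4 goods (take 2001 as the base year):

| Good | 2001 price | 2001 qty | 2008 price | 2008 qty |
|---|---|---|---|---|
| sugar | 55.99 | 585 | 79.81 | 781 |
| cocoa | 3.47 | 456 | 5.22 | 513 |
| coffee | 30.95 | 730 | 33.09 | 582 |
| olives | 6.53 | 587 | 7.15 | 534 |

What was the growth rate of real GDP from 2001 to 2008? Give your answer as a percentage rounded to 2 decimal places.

Real GDP 2001 = Nominal GDP 2001 = 55.99·585 + 3.47·456 + 30.95·730 + 6.53·587 = 60763.08.
Real GDP 2008 (at 2001 prices) = 55.99·781 + 3.47·513 + 30.95·582 + 6.53·534 = 67008.22.
Real growth = 67008.22/60763.08 − 1 = 0.1028.

10.28%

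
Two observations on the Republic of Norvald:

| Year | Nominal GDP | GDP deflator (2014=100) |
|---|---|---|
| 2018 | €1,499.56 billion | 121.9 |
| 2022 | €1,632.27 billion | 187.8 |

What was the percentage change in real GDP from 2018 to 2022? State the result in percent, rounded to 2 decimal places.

-29.35%

Deflate each year: 2018 → 1499.56/1.219 = 1230.16; 2022 → 1632.27/1.878 = 869.15.
So real GDP changed by 869.15/1230.16 − 1 = -0.2935, i.e. -29.35%.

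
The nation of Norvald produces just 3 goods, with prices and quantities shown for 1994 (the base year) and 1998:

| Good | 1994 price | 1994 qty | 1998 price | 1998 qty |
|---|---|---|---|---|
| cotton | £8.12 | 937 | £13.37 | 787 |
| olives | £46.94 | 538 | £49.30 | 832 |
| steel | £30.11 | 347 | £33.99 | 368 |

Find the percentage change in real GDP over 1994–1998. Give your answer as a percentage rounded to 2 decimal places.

30.51%

Real GDP 1994 = Nominal GDP 1994 = 8.12·937 + 46.94·538 + 30.11·347 = 43310.33.
Real GDP 1998 (at 1994 prices) = 8.12·787 + 46.94·832 + 30.11·368 = 56525.00.
Real growth = 56525.00/43310.33 − 1 = 0.3051.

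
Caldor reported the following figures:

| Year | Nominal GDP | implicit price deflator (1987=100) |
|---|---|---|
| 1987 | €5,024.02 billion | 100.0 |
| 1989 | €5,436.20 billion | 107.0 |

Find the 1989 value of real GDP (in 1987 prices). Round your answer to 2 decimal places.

€5,080.56 billion

Real GDP = Nominal / (implicit price deflator/100) = 5436.20 / 1.070 = 5080.56.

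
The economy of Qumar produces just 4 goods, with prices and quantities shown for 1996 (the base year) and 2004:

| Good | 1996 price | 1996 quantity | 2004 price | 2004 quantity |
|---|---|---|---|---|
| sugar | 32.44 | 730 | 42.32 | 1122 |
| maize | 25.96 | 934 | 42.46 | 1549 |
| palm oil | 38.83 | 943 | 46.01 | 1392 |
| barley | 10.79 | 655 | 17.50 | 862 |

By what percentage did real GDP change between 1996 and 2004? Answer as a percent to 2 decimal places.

Real GDP 1996 = Nominal GDP 1996 = 32.44·730 + 25.96·934 + 38.83·943 + 10.79·655 = 91611.98.
Real GDP 2004 (at 1996 prices) = 32.44·1122 + 25.96·1549 + 38.83·1392 + 10.79·862 = 139962.06.
Real growth = 139962.06/91611.98 − 1 = 0.5278.

52.78%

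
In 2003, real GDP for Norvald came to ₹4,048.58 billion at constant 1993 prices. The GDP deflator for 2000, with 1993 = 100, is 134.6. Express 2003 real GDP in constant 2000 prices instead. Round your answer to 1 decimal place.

Real GDP in 2000 prices = Real GDP in 1993 prices × (P_2000/P_1993) = 4048.58 × 1.346 = 5449.39.

₹5,449.4 billion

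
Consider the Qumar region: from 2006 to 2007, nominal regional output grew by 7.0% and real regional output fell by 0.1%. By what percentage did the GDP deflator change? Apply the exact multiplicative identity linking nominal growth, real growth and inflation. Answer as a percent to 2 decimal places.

(1 + g_nom) = (1 + g_real)(1 + π), so π = 1.0700 / 0.9990 − 1 = 0.07107.

7.11%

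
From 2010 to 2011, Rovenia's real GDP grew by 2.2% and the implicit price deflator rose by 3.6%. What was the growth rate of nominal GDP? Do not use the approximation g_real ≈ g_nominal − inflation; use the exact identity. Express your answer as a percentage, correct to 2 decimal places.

5.88%

(1 + g_nom) = (1 + g_real)(1 + π) = 1.0220 × 1.0360 = 1.05879.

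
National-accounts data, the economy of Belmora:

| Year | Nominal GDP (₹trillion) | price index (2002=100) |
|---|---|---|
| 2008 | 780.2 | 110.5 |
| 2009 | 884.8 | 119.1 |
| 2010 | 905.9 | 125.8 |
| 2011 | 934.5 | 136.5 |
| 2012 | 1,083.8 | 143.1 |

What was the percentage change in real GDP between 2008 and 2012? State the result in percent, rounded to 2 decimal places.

7.27%

Real GDP 2008 = 780.2/1.105 = 706.06.
Real GDP 2012 = 1083.8/1.431 = 757.37.
Change = 757.37/706.06 − 1 = 0.0727.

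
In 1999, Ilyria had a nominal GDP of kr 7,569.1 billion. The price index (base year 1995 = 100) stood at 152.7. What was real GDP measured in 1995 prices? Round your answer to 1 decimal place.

Real GDP = Nominal / (price index/100) = 7569.1 / 1.527 = 4956.84.

kr 4,956.8 billion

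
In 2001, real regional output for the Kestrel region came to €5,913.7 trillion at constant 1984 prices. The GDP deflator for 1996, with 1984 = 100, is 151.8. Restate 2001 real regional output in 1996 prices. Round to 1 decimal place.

Real regional output in 1996 prices = Real regional output in 1984 prices × (P_1996/P_1984) = 5913.7 × 1.518 = 8977.00.

€8,977.0 trillion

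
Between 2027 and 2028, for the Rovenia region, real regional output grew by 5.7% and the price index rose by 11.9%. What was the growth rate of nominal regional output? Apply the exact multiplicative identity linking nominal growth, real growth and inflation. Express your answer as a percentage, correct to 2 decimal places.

(1 + g_nom) = (1 + g_real)(1 + π) = 1.0570 × 1.1190 = 1.18278.

18.28%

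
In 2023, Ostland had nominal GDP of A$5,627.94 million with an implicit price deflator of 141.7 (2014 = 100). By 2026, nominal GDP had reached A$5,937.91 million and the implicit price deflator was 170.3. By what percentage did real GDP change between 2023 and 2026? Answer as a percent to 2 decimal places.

Deflate each year: 2023 → 5627.94/1.417 = 3971.73; 2026 → 5937.91/1.703 = 3486.74.
So real GDP changed by 3486.74/3971.73 − 1 = -0.1221, i.e. -12.21%.

-12.21%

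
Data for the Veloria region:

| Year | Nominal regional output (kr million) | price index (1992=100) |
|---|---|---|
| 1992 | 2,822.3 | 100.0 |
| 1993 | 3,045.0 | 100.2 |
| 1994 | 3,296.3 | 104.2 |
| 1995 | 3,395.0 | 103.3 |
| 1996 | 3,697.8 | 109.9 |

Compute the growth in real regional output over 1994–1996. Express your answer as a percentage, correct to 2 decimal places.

Real regional output 1994 = 3296.3/1.042 = 3163.44.
Real regional output 1996 = 3697.8/1.099 = 3364.70.
Change = 3364.70/3163.44 − 1 = 0.0636.

6.36%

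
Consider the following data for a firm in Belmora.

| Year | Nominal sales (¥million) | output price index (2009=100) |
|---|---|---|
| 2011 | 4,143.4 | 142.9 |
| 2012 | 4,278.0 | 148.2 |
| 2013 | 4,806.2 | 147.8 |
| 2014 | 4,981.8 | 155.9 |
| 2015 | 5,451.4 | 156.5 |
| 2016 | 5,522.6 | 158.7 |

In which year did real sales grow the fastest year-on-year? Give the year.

2012: real = 4278.0/1.482 = 2886.64; growth vs 2011 (2899.51) = -0.44%.
2013: real = 4806.2/1.478 = 3251.83; growth vs 2012 (2886.64) = 12.65%.
2014: real = 4981.8/1.559 = 3195.51; growth vs 2013 (3251.83) = -1.73%.
2015: real = 5451.4/1.565 = 3483.32; growth vs 2014 (3195.51) = 9.01%.
2016: real = 5522.6/1.587 = 3479.90; growth vs 2015 (3483.32) = -0.10%.

2013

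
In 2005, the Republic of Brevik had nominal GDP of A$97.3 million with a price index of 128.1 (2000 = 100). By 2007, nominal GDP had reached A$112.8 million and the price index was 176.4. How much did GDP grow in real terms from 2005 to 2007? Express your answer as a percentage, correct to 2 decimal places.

Deflate each year: 2005 → 97.3/1.281 = 75.96; 2007 → 112.8/1.764 = 63.95.
So real GDP changed by 63.95/75.96 − 1 = -0.1581, i.e. -15.81%.

-15.81%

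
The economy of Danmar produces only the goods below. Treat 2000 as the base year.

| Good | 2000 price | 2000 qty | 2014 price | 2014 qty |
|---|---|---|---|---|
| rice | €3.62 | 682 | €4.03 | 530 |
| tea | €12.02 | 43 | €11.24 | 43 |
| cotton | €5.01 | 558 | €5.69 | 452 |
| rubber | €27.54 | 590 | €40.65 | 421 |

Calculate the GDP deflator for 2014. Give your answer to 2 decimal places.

136.89

Nominal GDP 2014 = 4.03·530 + 11.24·43 + 5.69·452 + 40.65·421 = 22304.75.
Real GDP 2014 (at 2000 prices) = 3.62·530 + 12.02·43 + 5.01·452 + 27.54·421 = 16294.32.
Deflator = Nominal/Real × 100 = 22304.75/16294.32 × 100 = 136.887.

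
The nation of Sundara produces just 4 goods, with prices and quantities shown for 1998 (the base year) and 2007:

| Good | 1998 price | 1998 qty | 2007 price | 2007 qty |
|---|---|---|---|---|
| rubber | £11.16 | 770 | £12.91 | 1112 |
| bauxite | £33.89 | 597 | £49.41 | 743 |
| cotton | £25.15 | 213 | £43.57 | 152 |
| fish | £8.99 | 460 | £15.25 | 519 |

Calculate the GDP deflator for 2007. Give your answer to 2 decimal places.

142.38

Nominal GDP 2007 = 12.91·1112 + 49.41·743 + 43.57·152 + 15.25·519 = 65604.94.
Real GDP 2007 (at 1998 prices) = 11.16·1112 + 33.89·743 + 25.15·152 + 8.99·519 = 46078.80.
Deflator = Nominal/Real × 100 = 65604.94/46078.80 × 100 = 142.376.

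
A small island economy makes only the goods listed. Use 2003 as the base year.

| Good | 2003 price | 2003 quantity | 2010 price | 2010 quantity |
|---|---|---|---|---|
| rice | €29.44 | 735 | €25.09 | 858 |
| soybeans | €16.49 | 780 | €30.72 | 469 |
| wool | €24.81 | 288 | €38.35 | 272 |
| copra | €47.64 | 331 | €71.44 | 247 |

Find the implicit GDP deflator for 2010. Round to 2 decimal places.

124.27

Nominal GDP 2010 = 25.09·858 + 30.72·469 + 38.35·272 + 71.44·247 = 64011.78.
Real GDP 2010 (at 2003 prices) = 29.44·858 + 16.49·469 + 24.81·272 + 47.64·247 = 51508.73.
Deflator = Nominal/Real × 100 = 64011.78/51508.73 × 100 = 124.274.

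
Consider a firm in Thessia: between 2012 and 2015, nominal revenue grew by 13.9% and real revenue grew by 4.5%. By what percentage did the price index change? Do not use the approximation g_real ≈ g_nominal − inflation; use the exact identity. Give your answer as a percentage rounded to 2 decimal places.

(1 + g_nom) = (1 + g_real)(1 + π), so π = 1.1390 / 1.0450 − 1 = 0.08995.

9.00%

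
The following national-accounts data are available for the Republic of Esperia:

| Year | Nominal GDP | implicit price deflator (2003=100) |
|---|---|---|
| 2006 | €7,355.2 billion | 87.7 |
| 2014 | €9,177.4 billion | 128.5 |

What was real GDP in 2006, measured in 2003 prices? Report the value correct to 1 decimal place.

Real GDP = Nominal / (implicit price deflator/100) = 7355.2 / 0.877 = 8386.77.

€8,386.8 billion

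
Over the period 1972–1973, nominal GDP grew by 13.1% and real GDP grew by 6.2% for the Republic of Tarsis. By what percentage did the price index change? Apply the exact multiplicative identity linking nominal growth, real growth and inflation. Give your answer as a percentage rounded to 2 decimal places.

6.50%

(1 + g_nom) = (1 + g_real)(1 + π), so π = 1.1310 / 1.0620 − 1 = 0.06497.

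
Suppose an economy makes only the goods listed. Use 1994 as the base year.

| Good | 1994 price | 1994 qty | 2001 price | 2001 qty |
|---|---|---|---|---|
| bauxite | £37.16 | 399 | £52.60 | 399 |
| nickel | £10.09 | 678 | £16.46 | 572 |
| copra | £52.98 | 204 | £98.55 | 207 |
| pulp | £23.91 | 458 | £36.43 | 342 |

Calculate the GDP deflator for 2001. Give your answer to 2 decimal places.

Nominal GDP 2001 = 52.60·399 + 16.46·572 + 98.55·207 + 36.43·342 = 63261.43.
Real GDP 2001 (at 1994 prices) = 37.16·399 + 10.09·572 + 52.98·207 + 23.91·342 = 39742.40.
Deflator = Nominal/Real × 100 = 63261.43/39742.40 × 100 = 159.179.

159.18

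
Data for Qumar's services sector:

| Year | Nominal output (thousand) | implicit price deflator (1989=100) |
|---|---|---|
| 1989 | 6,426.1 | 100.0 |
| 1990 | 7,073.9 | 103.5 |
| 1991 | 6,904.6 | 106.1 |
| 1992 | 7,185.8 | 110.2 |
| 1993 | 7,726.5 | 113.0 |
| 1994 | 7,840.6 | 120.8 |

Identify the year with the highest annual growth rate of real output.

1990

1990: real = 7073.9/1.035 = 6834.69; growth vs 1989 (6426.10) = 6.36%.
1991: real = 6904.6/1.061 = 6507.63; growth vs 1990 (6834.69) = -4.79%.
1992: real = 7185.8/1.102 = 6520.69; growth vs 1991 (6507.63) = 0.20%.
1993: real = 7726.5/1.130 = 6837.61; growth vs 1992 (6520.69) = 4.86%.
1994: real = 7840.6/1.208 = 6490.56; growth vs 1993 (6837.61) = -5.08%.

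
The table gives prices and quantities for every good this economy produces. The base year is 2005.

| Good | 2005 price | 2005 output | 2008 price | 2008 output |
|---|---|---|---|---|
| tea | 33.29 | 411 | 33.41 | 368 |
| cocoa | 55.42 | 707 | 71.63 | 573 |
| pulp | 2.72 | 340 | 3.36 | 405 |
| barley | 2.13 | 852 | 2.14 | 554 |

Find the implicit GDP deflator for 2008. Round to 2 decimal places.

Nominal GDP 2008 = 33.41·368 + 71.63·573 + 3.36·405 + 2.14·554 = 55885.23.
Real GDP 2008 (at 2005 prices) = 33.29·368 + 55.42·573 + 2.72·405 + 2.13·554 = 46288.00.
Deflator = Nominal/Real × 100 = 55885.23/46288.00 × 100 = 120.734.

120.73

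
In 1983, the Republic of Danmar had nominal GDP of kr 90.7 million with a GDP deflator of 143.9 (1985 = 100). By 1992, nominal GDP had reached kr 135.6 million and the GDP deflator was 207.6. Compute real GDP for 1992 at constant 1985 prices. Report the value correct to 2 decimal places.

kr 65.32 million

Real GDP = Nominal / (GDP deflator/100) = 135.6 / 2.076 = 65.32.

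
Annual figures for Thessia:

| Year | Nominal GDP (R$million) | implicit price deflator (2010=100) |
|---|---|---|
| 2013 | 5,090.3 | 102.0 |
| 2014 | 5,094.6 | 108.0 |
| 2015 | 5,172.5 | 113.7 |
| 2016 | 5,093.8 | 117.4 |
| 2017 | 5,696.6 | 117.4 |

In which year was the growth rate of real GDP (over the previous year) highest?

2014: real = 5094.6/1.080 = 4717.22; growth vs 2013 (4990.49) = -5.48%.
2015: real = 5172.5/1.137 = 4549.25; growth vs 2014 (4717.22) = -3.56%.
2016: real = 5093.8/1.174 = 4338.84; growth vs 2015 (4549.25) = -4.63%.
2017: real = 5696.6/1.174 = 4852.30; growth vs 2016 (4338.84) = 11.83%.

2017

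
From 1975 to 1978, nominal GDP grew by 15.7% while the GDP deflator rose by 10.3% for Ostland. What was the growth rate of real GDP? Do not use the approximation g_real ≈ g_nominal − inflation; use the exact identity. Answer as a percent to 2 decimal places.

(1 + g_nom) = (1 + g_real)(1 + π), so g_real = 1.1570 / 1.1030 − 1 = 0.04896.

4.90%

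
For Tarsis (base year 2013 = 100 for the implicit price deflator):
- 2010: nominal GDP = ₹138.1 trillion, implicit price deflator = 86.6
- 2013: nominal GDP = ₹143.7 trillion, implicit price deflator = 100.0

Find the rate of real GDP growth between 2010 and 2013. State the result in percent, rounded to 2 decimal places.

Deflate each year: 2010 → 138.1/0.866 = 159.47; 2013 → 143.7/1.000 = 143.70.
So real GDP changed by 143.70/159.47 − 1 = -0.0989, i.e. -9.89%.

-9.89%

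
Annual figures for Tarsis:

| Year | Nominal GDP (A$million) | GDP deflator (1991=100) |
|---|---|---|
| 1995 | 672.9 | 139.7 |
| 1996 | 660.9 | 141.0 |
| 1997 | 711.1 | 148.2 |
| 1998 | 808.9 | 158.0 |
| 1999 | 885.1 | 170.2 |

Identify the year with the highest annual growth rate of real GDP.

1996: real = 660.9/1.410 = 468.72; growth vs 1995 (481.68) = -2.69%.
1997: real = 711.1/1.482 = 479.82; growth vs 1996 (468.72) = 2.37%.
1998: real = 808.9/1.580 = 511.96; growth vs 1997 (479.82) = 6.70%.
1999: real = 885.1/1.702 = 520.04; growth vs 1998 (511.96) = 1.58%.

1998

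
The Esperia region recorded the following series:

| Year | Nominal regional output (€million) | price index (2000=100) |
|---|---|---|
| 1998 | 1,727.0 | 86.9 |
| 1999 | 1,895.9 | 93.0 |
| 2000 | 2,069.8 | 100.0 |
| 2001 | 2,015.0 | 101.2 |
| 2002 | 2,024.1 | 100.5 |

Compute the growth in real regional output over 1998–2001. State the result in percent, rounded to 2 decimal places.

Real regional output 1998 = 1727.0/0.869 = 1987.34.
Real regional output 2001 = 2015.0/1.012 = 1991.11.
Change = 1991.11/1987.34 − 1 = 0.0019.

0.19%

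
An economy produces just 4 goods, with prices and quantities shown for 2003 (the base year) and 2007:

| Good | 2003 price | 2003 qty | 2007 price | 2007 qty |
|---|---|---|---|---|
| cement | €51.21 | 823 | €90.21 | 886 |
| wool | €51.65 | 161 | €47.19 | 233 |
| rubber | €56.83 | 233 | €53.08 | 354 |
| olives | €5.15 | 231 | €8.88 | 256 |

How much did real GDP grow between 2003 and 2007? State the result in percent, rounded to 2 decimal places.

21.50%

Real GDP 2003 = Nominal GDP 2003 = 51.21·823 + 51.65·161 + 56.83·233 + 5.15·231 = 64892.52.
Real GDP 2007 (at 2003 prices) = 51.21·886 + 51.65·233 + 56.83·354 + 5.15·256 = 78842.73.
Real growth = 78842.73/64892.52 − 1 = 0.2150.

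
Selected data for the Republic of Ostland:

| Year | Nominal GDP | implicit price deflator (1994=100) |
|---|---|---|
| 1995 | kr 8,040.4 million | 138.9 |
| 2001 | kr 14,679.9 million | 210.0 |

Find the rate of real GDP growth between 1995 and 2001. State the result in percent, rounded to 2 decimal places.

Real GDP 1995 = 8040.4 / 1.389 = 5788.62.
Real GDP 2001 = 14679.9 / 2.100 = 6990.43.
Real growth = 6990.43 / 5788.62 − 1 = 0.2076.

20.76%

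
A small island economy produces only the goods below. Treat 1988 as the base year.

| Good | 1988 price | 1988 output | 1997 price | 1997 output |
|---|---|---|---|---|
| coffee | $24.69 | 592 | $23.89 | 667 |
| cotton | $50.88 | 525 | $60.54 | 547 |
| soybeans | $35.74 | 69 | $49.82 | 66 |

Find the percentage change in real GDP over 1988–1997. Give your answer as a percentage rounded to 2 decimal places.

Real GDP 1988 = Nominal GDP 1988 = 24.69·592 + 50.88·525 + 35.74·69 = 43794.54.
Real GDP 1997 (at 1988 prices) = 24.69·667 + 50.88·547 + 35.74·66 = 46658.43.
Real growth = 46658.43/43794.54 − 1 = 0.0654.

6.54%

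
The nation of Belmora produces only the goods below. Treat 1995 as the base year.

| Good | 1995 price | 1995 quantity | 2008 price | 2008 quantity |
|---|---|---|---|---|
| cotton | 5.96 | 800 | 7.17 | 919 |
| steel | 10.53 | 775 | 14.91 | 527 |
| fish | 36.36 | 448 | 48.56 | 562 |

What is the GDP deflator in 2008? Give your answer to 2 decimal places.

Nominal GDP 2008 = 7.17·919 + 14.91·527 + 48.56·562 = 41737.52.
Real GDP 2008 (at 1995 prices) = 5.96·919 + 10.53·527 + 36.36·562 = 31460.87.
Deflator = Nominal/Real × 100 = 41737.52/31460.87 × 100 = 132.665.

132.66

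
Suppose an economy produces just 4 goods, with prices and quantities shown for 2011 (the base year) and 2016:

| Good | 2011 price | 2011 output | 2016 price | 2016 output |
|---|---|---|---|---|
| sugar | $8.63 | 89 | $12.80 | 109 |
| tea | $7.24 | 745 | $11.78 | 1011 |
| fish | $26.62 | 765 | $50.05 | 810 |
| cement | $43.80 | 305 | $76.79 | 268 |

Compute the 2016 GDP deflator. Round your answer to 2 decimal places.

Nominal GDP 2016 = 12.80·109 + 11.78·1011 + 50.05·810 + 76.79·268 = 74425.00.
Real GDP 2016 (at 2011 prices) = 8.63·109 + 7.24·1011 + 26.62·810 + 43.80·268 = 41560.91.
Deflator = Nominal/Real × 100 = 74425.00/41560.91 × 100 = 179.075.

179.07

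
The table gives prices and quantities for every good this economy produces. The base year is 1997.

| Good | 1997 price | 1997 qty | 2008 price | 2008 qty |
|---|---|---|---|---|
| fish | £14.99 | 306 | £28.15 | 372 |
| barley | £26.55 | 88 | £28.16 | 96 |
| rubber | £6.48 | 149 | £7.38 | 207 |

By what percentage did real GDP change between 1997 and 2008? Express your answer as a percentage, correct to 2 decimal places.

Real GDP 1997 = Nominal GDP 1997 = 14.99·306 + 26.55·88 + 6.48·149 = 7888.86.
Real GDP 2008 (at 1997 prices) = 14.99·372 + 26.55·96 + 6.48·207 = 9466.44.
Real growth = 9466.44/7888.86 − 1 = 0.2000.

20.00%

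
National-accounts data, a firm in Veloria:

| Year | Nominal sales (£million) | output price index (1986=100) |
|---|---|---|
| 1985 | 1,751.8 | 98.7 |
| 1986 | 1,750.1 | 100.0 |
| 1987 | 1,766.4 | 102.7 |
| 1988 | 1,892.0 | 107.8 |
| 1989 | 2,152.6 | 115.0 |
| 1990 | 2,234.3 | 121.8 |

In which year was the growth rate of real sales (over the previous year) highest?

1989

1986: real = 1750.1/1.000 = 1750.10; growth vs 1985 (1774.87) = -1.40%.
1987: real = 1766.4/1.027 = 1719.96; growth vs 1986 (1750.10) = -1.72%.
1988: real = 1892.0/1.078 = 1755.10; growth vs 1987 (1719.96) = 2.04%.
1989: real = 2152.6/1.150 = 1871.83; growth vs 1988 (1755.10) = 6.65%.
1990: real = 2234.3/1.218 = 1834.40; growth vs 1989 (1871.83) = -2.00%.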